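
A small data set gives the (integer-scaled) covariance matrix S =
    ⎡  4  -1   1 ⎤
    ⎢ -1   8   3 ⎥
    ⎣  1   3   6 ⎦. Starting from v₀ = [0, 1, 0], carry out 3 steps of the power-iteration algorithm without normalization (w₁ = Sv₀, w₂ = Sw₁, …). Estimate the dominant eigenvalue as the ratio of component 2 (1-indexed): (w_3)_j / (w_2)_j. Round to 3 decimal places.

λ ≈ 9.784

w1 = Sv₀ = (-1, 8, 3)
w2 = Sw1 = (-9, 74, 41)
w3 = Sw2 = (-69, 724, 459)
Ratio at component: 724 / 74 = 9.784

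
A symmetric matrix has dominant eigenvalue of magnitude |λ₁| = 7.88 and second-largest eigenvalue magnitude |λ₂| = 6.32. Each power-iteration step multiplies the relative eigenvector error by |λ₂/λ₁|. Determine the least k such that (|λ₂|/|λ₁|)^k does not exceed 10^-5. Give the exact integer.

|λ₂/λ₁| = 6.32/7.88 = 0.80203
Need k ≥ ln(10^-5) / ln(0.80203) = -11.5129 / -0.2206 ≈ 52.187
Smallest integer k satisfying the bound: 53

53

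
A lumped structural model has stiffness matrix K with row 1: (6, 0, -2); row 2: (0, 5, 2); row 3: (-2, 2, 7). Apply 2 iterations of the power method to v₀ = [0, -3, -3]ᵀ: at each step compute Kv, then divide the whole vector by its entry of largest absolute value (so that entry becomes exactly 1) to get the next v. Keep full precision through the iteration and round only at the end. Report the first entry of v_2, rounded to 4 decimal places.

-0.3704

Kv0 = (6.00000, -21.00000, -27.00000); divide by -27.00000 → v1 = (-0.22222, 0.77778, 1.00000)
Kv1 = (-3.33333, 5.88889, 9.00000); divide by 9.00000 → v2 = (-0.37037, 0.65432, 1.00000)
Requested entry of v2: 90/-243 = -0.3704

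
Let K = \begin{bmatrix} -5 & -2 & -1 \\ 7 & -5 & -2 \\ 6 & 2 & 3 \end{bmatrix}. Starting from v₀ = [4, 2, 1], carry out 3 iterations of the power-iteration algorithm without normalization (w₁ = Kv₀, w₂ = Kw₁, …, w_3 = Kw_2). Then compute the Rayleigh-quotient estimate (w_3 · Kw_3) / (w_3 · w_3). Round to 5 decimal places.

-4.12959

w1 = Kv₀ = ((-5)·4 + (-2)·2 + (-1)·1; 7·4 + (-5)·2 + (-2)·1; 6·4 + 2·2 + 3·1) = (-25, 16, 31)
w2 = Kw1 = ((-5)·(-25) + (-2)·16 + (-1)·31; 7·(-25) + (-5)·16 + (-2)·31; 6·(-25) + 2·16 + 3·31) = (62, -317, -25)
w3 = Kw2 = (349, 2069, -337)
Kw3 = (-5546, -7228, 5221)
w3·Kw3 = 349·(-5546) + 2069·(-7228) + (-337)·5221 = -18649763; w3·w3 = 349·349 + 2069·2069 + (-337)·(-337) = 4516131
λ ≈ -18649763/4516131 = -4.12959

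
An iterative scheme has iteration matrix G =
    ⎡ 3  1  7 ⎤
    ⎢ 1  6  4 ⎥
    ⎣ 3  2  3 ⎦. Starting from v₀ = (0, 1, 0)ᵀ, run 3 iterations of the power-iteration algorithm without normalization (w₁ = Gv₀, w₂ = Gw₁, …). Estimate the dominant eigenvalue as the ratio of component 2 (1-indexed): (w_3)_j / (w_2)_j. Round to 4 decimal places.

λ ≈ 8.3778

w1 = Gv₀ = (1, 6, 2)
w2 = Gw1 = (23, 45, 21)
w3 = Gw2 = (261, 377, 222)
Ratio at component: 377 / 45 = 8.3778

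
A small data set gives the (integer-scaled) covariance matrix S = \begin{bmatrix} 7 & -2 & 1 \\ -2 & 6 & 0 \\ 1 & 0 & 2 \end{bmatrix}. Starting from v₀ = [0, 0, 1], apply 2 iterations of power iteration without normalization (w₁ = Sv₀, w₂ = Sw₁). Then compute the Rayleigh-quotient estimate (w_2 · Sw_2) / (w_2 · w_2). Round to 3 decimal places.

7.300

w1 = Sv₀ = (7·0 + (-2)·0 + 1·1; (-2)·0 + 6·0 + 0·1; 1·0 + 0·0 + 2·1) = (1, 0, 2)
w2 = Sw1 = (7·1 + (-2)·0 + 1·2; (-2)·1 + 6·0 + 0·2; 1·1 + 0·0 + 2·2) = (9, -2, 5)
Sw2 = (72, -30, 19)
w2·Sw2 = 9·72 + (-2)·(-30) + 5·19 = 803; w2·w2 = 9·9 + (-2)·(-2) + 5·5 = 110
λ ≈ 803/110 = 7.300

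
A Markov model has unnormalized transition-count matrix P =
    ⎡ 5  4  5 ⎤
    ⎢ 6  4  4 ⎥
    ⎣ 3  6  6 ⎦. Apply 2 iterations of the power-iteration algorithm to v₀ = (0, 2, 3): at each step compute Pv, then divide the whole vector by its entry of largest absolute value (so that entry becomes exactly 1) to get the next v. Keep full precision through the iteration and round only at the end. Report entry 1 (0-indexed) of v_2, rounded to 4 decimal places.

Pv0 = (23.00000, 20.00000, 30.00000); divide by 30.00000 → v1 = (0.76667, 0.66667, 1.00000)
Pv1 = (11.50000, 11.26667, 12.30000); divide by 12.30000 → v2 = (0.93496, 0.91599, 1.00000)
Requested entry of v2: 338/369 = 0.9160

0.9160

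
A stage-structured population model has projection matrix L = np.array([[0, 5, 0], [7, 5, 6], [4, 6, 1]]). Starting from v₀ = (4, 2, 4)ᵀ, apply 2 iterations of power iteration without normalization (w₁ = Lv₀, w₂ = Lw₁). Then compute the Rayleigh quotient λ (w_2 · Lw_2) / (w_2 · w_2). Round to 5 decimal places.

12.18380

w1 = Lv₀ = (0·4 + 5·2 + 0·4; 7·4 + 5·2 + 6·4; 4·4 + 6·2 + 1·4) = (10, 62, 32)
w2 = Lw1 = (0·10 + 5·62 + 0·32; 7·10 + 5·62 + 6·32; 4·10 + 6·62 + 1·32) = (310, 572, 444)
Lw2 = (2860, 7694, 5116)
w2·Lw2 = 310·2860 + 572·7694 + 444·5116 = 7559072; w2·w2 = 310·310 + 572·572 + 444·444 = 620420
λ ≈ 7559072/620420 = 12.18380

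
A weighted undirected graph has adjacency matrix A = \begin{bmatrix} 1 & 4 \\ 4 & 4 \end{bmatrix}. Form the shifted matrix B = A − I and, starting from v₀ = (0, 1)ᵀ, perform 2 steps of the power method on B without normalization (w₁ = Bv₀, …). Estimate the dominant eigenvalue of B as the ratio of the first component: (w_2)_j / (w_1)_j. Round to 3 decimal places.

3.000

B = A − I has rows (0, 4); (4, 3)
w1 = Bv₀ = (0·0 + 4·1; 4·0 + 3·1) = (4, 3)
w2 = Bw1 = (0·4 + 4·3; 4·4 + 3·3) = (12, 25)
Ratio: 12/4 = 3.000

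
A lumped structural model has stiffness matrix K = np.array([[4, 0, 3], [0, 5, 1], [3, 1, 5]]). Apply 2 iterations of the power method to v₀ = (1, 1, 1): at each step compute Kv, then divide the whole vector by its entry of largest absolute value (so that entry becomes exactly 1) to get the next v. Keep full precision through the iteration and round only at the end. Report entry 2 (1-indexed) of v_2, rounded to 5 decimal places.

0.54167

Kv0 = (7.000000, 6.000000, 9.000000); divide by 9.000000 → v1 = (0.777778, 0.666667, 1.000000)
Kv1 = (6.111111, 4.333333, 8.000000); divide by 8.000000 → v2 = (0.763889, 0.541667, 1.000000)
Requested entry of v2: 39/72 = 0.54167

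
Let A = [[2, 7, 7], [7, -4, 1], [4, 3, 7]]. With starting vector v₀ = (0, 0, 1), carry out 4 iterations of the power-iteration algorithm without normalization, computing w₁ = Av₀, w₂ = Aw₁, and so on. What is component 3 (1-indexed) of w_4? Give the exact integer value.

12314

w1 = Av₀ = (7, 1, 7)
w2 = Aw1 = (70, 52, 80)
w3 = Aw2 = (1064, 362, 996)
w4 = Aw3 = (11634, 6996, 12314)
The requested component of w4 is 12314.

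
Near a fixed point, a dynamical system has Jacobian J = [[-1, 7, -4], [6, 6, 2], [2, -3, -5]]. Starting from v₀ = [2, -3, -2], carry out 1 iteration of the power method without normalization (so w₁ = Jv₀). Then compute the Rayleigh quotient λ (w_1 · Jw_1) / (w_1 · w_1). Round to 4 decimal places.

0.7026

w1 = Jv₀ = ((-1)·2 + 7·(-3) + (-4)·(-2); 6·2 + 6·(-3) + 2·(-2); 2·2 + (-3)·(-3) + (-5)·(-2)) = (-15, -10, 23)
Jw1 = (-147, -104, -115)
w1·Jw1 = (-15)·(-147) + (-10)·(-104) + 23·(-115) = 600; w1·w1 = (-15)·(-15) + (-10)·(-10) + 23·23 = 854
λ ≈ 600/854 = 0.7026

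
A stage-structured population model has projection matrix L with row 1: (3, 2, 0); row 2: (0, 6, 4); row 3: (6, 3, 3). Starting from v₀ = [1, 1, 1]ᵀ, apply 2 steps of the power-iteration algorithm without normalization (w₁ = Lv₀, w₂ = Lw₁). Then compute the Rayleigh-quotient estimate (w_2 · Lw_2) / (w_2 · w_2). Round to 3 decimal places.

λ ≈ 9.120

w1 = Lv₀ = (3·1 + 2·1 + 0·1; 0·1 + 6·1 + 4·1; 6·1 + 3·1 + 3·1) = (5, 10, 12)
w2 = Lw1 = (3·5 + 2·10 + 0·12; 0·5 + 6·10 + 4·12; 6·5 + 3·10 + 3·12) = (35, 108, 96)
Lw2 = (321, 1032, 822)
w2·Lw2 = 35·321 + 108·1032 + 96·822 = 201603; w2·w2 = 35·35 + 108·108 + 96·96 = 22105
λ ≈ 201603/22105 = 9.120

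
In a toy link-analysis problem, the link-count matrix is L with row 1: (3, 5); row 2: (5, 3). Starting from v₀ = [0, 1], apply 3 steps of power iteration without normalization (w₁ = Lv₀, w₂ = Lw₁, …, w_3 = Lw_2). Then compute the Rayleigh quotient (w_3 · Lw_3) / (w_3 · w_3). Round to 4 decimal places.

7.9976

w1 = Lv₀ = (3·0 + 5·1; 5·0 + 3·1) = (5, 3)
w2 = Lw1 = (3·5 + 5·3; 5·5 + 3·3) = (30, 34)
w3 = Lw2 = (260, 252)
Lw3 = (2040, 2056)
w3·Lw3 = 260·2040 + 252·2056 = 1048512; w3·w3 = 260·260 + 252·252 = 131104
λ ≈ 1048512/131104 = 7.9976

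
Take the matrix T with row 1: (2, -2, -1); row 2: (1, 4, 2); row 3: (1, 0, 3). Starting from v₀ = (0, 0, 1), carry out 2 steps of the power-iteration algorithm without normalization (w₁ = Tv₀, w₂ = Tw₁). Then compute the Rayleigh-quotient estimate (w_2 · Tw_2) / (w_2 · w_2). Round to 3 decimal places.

λ ≈ 4.315

w1 = Tv₀ = (-1, 2, 3)
w2 = Tw1 = (-9, 13, 8)
Tw2 = (-52, 59, 15)
w2·Tw2 = (-9)·(-52) + 13·59 + 8·15 = 1355; w2·w2 = (-9)·(-9) + 13·13 + 8·8 = 314
λ ≈ 1355/314 = 4.315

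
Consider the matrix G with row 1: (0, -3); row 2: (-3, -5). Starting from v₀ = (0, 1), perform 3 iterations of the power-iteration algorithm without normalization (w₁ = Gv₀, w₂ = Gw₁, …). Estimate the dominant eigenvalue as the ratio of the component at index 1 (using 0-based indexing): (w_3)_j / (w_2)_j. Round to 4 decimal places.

w1 = Gv₀ = (0·0 + (-3)·1; (-3)·0 + (-5)·1) = (-3, -5)
w2 = Gw1 = (0·(-3) + (-3)·(-5); (-3)·(-3) + (-5)·(-5)) = (15, 34)
w3 = Gw2 = (-102, -215)
Ratio at component: -215 / 34 = -6.3235

-6.3235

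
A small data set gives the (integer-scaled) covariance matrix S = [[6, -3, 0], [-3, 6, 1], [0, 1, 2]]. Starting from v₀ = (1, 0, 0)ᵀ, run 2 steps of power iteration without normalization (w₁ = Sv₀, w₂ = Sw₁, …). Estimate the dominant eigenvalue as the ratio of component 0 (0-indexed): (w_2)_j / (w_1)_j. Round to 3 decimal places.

7.500

w1 = Sv₀ = (6, -3, 0)
w2 = Sw1 = (45, -36, -3)
Ratio at component: 45 / 6 = 7.500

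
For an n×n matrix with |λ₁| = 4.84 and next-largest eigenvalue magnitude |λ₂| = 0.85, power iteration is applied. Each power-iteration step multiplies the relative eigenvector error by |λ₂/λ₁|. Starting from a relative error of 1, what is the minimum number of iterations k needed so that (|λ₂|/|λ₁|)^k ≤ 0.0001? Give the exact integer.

6

|λ₂/λ₁| = 0.85/4.84 = 0.17562
Need k ≥ ln(0.0001) / ln(0.17562) = -9.2103 / -1.7394 ≈ 5.295
Smallest integer k satisfying the bound: 6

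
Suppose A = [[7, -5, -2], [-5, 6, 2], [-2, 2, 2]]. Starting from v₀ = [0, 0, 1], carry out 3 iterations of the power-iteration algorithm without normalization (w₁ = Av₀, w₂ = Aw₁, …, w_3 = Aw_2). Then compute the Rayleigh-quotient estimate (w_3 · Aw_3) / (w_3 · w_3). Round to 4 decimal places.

λ ≈ 12.2997

w1 = Av₀ = (-2, 2, 2)
w2 = Aw1 = (-28, 26, 12)
w3 = Aw2 = (-350, 320, 132)
Aw3 = (-4314, 3934, 1604)
w3·Aw3 = (-350)·(-4314) + 320·3934 + 132·1604 = 2980508; w3·w3 = (-350)·(-350) + 320·320 + 132·132 = 242324
λ ≈ 2980508/242324 = 12.2997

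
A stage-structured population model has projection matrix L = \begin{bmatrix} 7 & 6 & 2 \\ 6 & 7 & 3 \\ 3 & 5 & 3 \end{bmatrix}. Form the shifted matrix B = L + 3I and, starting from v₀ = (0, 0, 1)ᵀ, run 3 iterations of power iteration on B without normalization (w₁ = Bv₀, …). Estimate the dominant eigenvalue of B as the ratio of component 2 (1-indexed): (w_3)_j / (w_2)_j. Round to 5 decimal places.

17.85000

B = L + 3I has rows (10, 6, 2); (6, 10, 3); (3, 5, 6)
w1 = Bv₀ = (10·0 + 6·0 + 2·1; 6·0 + 10·0 + 3·1; 3·0 + 5·0 + 6·1) = (2, 3, 6)
w2 = Bw1 = (10·2 + 6·3 + 2·6; 6·2 + 10·3 + 3·6; 3·2 + 5·3 + 6·6) = (50, 60, 57)
w3 = Bw2 = (974, 1071, 792)
Ratio: 1071/60 = 17.85000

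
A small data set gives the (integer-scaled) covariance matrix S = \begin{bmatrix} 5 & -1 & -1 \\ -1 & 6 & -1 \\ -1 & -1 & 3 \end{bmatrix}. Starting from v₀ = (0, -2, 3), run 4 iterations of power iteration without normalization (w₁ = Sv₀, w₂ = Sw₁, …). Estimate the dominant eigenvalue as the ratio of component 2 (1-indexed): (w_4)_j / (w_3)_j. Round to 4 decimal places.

6.4537

w1 = Sv₀ = (5·0 + (-1)·(-2) + (-1)·3; (-1)·0 + 6·(-2) + (-1)·3; (-1)·0 + (-1)·(-2) + 3·3) = (-1, -15, 11)
w2 = Sw1 = (5·(-1) + (-1)·(-15) + (-1)·11; (-1)·(-1) + 6·(-15) + (-1)·11; (-1)·(-1) + (-1)·(-15) + 3·11) = (-1, -100, 49)
w3 = Sw2 = (46, -648, 248)
w4 = Sw3 = (630, -4182, 1346)
Ratio at component: -4182 / -648 = 6.4537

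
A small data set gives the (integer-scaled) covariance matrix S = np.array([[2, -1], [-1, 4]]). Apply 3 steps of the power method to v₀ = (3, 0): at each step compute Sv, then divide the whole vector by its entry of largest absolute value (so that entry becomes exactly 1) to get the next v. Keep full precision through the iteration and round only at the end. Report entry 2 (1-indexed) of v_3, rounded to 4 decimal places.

Sv0 = (6.00000, -3.00000); divide by 6.00000 → v1 = (1.00000, -0.50000)
Sv1 = (2.50000, -3.00000); divide by -3.00000 → v2 = (-0.83333, 1.00000)
Sv2 = (-2.66667, 4.83333); divide by 4.83333 → v3 = (-0.55172, 1.00000)
Requested entry of v3: -87/-87 = 1.0000

1.0000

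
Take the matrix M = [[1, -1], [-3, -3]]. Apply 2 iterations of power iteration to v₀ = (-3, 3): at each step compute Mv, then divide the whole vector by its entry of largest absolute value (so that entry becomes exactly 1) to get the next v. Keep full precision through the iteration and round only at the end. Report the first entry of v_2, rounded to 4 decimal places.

Mv0 = (-6.00000, 0.00000); divide by -6.00000 → v1 = (1.00000, 0.00000)
Mv1 = (1.00000, -3.00000); divide by -3.00000 → v2 = (-0.33333, 1.00000)
Requested entry of v2: -6/18 = -0.3333

-0.3333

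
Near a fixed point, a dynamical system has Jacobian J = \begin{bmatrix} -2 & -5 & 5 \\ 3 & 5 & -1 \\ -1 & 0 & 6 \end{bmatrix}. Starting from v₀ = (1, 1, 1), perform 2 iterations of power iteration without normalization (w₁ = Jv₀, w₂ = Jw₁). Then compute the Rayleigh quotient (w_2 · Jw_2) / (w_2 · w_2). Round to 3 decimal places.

w1 = Jv₀ = (-2, 7, 5)
w2 = Jw1 = (-6, 24, 32)
Jw2 = (52, 70, 198)
w2·Jw2 = (-6)·52 + 24·70 + 32·198 = 7704; w2·w2 = (-6)·(-6) + 24·24 + 32·32 = 1636
λ ≈ 7704/1636 = 4.709

4.709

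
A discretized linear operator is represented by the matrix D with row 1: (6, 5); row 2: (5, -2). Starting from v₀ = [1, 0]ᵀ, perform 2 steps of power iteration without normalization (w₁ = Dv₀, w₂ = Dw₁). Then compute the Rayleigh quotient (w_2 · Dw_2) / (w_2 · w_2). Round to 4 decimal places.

w1 = Dv₀ = (6·1 + 5·0; 5·1 + (-2)·0) = (6, 5)
w2 = Dw1 = (6·6 + 5·5; 5·6 + (-2)·5) = (61, 20)
Dw2 = (466, 265)
w2·Dw2 = 61·466 + 20·265 = 33726; w2·w2 = 61·61 + 20·20 = 4121
λ ≈ 33726/4121 = 8.1839

8.1839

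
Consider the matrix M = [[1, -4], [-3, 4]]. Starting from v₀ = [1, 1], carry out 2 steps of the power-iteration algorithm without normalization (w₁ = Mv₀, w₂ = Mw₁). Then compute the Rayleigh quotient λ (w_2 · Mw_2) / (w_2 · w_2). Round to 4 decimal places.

w1 = Mv₀ = (1·1 + (-4)·1; (-3)·1 + 4·1) = (-3, 1)
w2 = Mw1 = (1·(-3) + (-4)·1; (-3)·(-3) + 4·1) = (-7, 13)
Mw2 = (-59, 73)
w2·Mw2 = (-7)·(-59) + 13·73 = 1362; w2·w2 = (-7)·(-7) + 13·13 = 218
λ ≈ 1362/218 = 6.2477

λ ≈ 6.2477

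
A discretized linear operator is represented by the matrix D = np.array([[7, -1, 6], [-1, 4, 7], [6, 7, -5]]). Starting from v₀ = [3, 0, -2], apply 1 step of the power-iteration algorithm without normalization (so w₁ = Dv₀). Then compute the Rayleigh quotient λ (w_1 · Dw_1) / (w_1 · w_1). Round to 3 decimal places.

w1 = Dv₀ = (7·3 + (-1)·0 + 6·(-2); (-1)·3 + 4·0 + 7·(-2); 6·3 + 7·0 + (-5)·(-2)) = (9, -17, 28)
Dw1 = (248, 119, -205)
w1·Dw1 = 9·248 + (-17)·119 + 28·(-205) = -5531; w1·w1 = 9·9 + (-17)·(-17) + 28·28 = 1154
λ ≈ -5531/1154 = -4.793

-4.793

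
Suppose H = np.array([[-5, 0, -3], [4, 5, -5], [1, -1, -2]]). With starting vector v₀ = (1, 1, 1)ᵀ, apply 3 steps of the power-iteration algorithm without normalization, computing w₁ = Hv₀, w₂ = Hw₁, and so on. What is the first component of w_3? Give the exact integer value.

w1 = Hv₀ = ((-5)·1 + 0·1 + (-3)·1; 4·1 + 5·1 + (-5)·1; 1·1 + (-1)·1 + (-2)·1) = (-8, 4, -2)
w2 = Hw1 = ((-5)·(-8) + 0·4 + (-3)·(-2); 4·(-8) + 5·4 + (-5)·(-2); 1·(-8) + (-1)·4 + (-2)·(-2)) = (46, -2, -8)
w3 = Hw2 = (-206, 214, 64)
The requested component of w3 is -206.

-206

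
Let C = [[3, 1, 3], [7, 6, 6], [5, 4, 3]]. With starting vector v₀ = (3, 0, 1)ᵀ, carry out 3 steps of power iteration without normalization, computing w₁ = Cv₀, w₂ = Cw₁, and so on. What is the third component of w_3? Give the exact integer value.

w1 = Cv₀ = (3·3 + 1·0 + 3·1; 7·3 + 6·0 + 6·1; 5·3 + 4·0 + 3·1) = (12, 27, 18)
w2 = Cw1 = (3·12 + 1·27 + 3·18; 7·12 + 6·27 + 6·18; 5·12 + 4·27 + 3·18) = (117, 354, 222)
w3 = Cw2 = (1371, 4275, 2667)
The requested component of w3 is 2667.

2667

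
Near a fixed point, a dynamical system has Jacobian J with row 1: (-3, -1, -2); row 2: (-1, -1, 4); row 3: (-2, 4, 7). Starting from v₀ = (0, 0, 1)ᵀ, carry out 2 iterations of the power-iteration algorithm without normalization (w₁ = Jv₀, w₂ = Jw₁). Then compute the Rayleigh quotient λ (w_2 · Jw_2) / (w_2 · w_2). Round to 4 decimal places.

w1 = Jv₀ = ((-3)·0 + (-1)·0 + (-2)·1; (-1)·0 + (-1)·0 + 4·1; (-2)·0 + 4·0 + 7·1) = (-2, 4, 7)
w2 = Jw1 = ((-3)·(-2) + (-1)·4 + (-2)·7; (-1)·(-2) + (-1)·4 + 4·7; (-2)·(-2) + 4·4 + 7·7) = (-12, 26, 69)
Jw2 = (-128, 262, 611)
w2·Jw2 = (-12)·(-128) + 26·262 + 69·611 = 50507; w2·w2 = (-12)·(-12) + 26·26 + 69·69 = 5581
λ ≈ 50507/5581 = 9.0498

9.0498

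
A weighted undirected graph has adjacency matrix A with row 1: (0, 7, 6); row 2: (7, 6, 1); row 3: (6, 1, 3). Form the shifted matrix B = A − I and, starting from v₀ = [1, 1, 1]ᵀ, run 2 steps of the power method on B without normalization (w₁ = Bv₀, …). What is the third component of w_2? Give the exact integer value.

103

B = A − I has rows (-1, 7, 6); (7, 5, 1); (6, 1, 2)
w1 = Bv₀ = ((-1)·1 + 7·1 + 6·1; 7·1 + 5·1 + 1·1; 6·1 + 1·1 + 2·1) = (12, 13, 9)
w2 = Bw1 = ((-1)·12 + 7·13 + 6·9; 7·12 + 5·13 + 1·9; 6·12 + 1·13 + 2·9) = (133, 158, 103)
Requested component of w2: 103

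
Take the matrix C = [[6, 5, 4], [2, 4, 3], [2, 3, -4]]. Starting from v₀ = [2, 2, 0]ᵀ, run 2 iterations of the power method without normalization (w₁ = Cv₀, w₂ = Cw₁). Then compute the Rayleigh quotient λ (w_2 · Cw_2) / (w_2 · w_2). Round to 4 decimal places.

λ ≈ 9.3754

w1 = Cv₀ = (6·2 + 5·2 + 4·0; 2·2 + 4·2 + 3·0; 2·2 + 3·2 + (-4)·0) = (22, 12, 10)
w2 = Cw1 = (6·22 + 5·12 + 4·10; 2·22 + 4·12 + 3·10; 2·22 + 3·12 + (-4)·10) = (232, 122, 40)
Cw2 = (2162, 1072, 670)
w2·Cw2 = 232·2162 + 122·1072 + 40·670 = 659168; w2·w2 = 232·232 + 122·122 + 40·40 = 70308
λ ≈ 659168/70308 = 9.3754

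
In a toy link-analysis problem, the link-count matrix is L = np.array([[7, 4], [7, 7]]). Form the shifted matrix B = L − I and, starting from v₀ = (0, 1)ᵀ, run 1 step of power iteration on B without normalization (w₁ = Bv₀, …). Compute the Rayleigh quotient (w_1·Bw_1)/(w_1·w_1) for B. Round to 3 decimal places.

11.077

B = L − I has rows (6, 4); (7, 6)
w1 = Bv₀ = (4, 6)
Bw1 = (48, 64)
w1·Bw1 = 576; w1·w1 = 52; μ ≈ 576/52 = 11.077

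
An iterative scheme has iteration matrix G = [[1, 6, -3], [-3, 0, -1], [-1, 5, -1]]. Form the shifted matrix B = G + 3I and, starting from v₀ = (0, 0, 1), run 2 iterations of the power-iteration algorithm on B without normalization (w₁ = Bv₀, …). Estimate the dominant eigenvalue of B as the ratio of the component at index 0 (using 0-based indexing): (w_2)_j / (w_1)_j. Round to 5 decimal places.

B = G + 3I has rows (4, 6, -3); (-3, 3, -1); (-1, 5, 2)
w1 = Bv₀ = (4·0 + 6·0 + (-3)·1; (-3)·0 + 3·0 + (-1)·1; (-1)·0 + 5·0 + 2·1) = (-3, -1, 2)
w2 = Bw1 = (4·(-3) + 6·(-1) + (-3)·2; (-3)·(-3) + 3·(-1) + (-1)·2; (-1)·(-3) + 5·(-1) + 2·2) = (-24, 4, 2)
Ratio: -24/-3 = 8.00000

8.00000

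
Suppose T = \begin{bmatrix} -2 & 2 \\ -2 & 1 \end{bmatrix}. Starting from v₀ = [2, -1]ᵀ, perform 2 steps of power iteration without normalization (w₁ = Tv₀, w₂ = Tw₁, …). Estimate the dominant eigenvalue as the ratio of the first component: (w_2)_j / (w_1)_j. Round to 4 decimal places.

w1 = Tv₀ = ((-2)·2 + 2·(-1); (-2)·2 + 1·(-1)) = (-6, -5)
w2 = Tw1 = ((-2)·(-6) + 2·(-5); (-2)·(-6) + 1·(-5)) = (2, 7)
Ratio at component: 2 / -6 = -0.3333

-0.3333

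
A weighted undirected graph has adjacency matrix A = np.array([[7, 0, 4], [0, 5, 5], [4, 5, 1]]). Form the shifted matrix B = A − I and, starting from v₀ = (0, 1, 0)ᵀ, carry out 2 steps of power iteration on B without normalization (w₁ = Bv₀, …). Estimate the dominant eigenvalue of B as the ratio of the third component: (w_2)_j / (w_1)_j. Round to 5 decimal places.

B = A − I has rows (6, 0, 4); (0, 4, 5); (4, 5, 0)
w1 = Bv₀ = (0, 4, 5)
w2 = Bw1 = (20, 41, 20)
Ratio: 20/5 = 4.00000

μ ≈ 4.00000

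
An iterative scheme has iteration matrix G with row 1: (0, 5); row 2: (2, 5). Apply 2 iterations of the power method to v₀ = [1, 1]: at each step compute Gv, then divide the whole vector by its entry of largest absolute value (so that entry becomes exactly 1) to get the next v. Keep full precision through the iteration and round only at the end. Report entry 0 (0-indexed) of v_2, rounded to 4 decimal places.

0.7778

Gv0 = (5.00000, 7.00000); divide by 7.00000 → v1 = (0.71429, 1.00000)
Gv1 = (5.00000, 6.42857); divide by 6.42857 → v2 = (0.77778, 1.00000)
Requested entry of v2: 35/45 = 0.7778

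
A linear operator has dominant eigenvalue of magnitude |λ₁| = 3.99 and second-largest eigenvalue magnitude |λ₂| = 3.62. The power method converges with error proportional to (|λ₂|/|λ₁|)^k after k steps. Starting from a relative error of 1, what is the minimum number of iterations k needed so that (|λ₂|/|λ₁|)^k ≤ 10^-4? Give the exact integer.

95

|λ₂/λ₁| = 3.62/3.99 = 0.90727
Need k ≥ ln(10^-4) / ln(0.90727) = -9.2103 / -0.0973 ≈ 94.642
Smallest integer k satisfying the bound: 95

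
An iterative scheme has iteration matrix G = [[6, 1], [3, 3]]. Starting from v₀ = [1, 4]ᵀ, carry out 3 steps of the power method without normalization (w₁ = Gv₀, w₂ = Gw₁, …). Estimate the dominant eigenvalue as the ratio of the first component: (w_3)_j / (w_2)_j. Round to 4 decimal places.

7.0000

w1 = Gv₀ = (6·1 + 1·4; 3·1 + 3·4) = (10, 15)
w2 = Gw1 = (6·10 + 1·15; 3·10 + 3·15) = (75, 75)
w3 = Gw2 = (525, 450)
Ratio at component: 525 / 75 = 7.0000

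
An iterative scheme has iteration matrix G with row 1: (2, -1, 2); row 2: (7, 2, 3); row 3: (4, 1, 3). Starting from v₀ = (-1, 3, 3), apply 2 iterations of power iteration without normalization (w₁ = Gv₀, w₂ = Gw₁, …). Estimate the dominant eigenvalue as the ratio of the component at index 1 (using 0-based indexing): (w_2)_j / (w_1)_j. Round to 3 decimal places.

w1 = Gv₀ = (2·(-1) + (-1)·3 + 2·3; 7·(-1) + 2·3 + 3·3; 4·(-1) + 1·3 + 3·3) = (1, 8, 8)
w2 = Gw1 = (2·1 + (-1)·8 + 2·8; 7·1 + 2·8 + 3·8; 4·1 + 1·8 + 3·8) = (10, 47, 36)
Ratio at component: 47 / 8 = 5.875

5.875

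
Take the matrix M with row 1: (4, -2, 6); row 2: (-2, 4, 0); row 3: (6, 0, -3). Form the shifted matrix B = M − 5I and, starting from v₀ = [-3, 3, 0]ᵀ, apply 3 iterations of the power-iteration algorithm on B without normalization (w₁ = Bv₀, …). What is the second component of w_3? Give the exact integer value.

B = M − 5I has rows (-1, -2, 6); (-2, -1, 0); (6, 0, -8)
w1 = Bv₀ = ((-1)·(-3) + (-2)·3 + 6·0; (-2)·(-3) + (-1)·3 + 0·0; 6·(-3) + 0·3 + (-8)·0) = (-3, 3, -18)
w2 = Bw1 = ((-1)·(-3) + (-2)·3 + 6·(-18); (-2)·(-3) + (-1)·3 + 0·(-18); 6·(-3) + 0·3 + (-8)·(-18)) = (-111, 3, 126)
w3 = Bw2 = (861, 219, -1674)
Requested component of w3: 219

219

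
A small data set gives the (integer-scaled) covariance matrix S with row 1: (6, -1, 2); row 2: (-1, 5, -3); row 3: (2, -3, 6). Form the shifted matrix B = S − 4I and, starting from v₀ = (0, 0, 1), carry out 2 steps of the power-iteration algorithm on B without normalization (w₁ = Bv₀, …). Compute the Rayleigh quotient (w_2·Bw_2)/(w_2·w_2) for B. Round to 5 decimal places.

μ ≈ 5.74953

B = S − 4I has rows (2, -1, 2); (-1, 1, -3); (2, -3, 2)
w1 = Bv₀ = (2·0 + (-1)·0 + 2·1; (-1)·0 + 1·0 + (-3)·1; 2·0 + (-3)·0 + 2·1) = (2, -3, 2)
w2 = Bw1 = (2·2 + (-1)·(-3) + 2·2; (-1)·2 + 1·(-3) + (-3)·2; 2·2 + (-3)·(-3) + 2·2) = (11, -11, 17)
Bw2 = (67, -73, 89)
w2·Bw2 = 3053; w2·w2 = 531; μ ≈ 3053/531 = 5.74953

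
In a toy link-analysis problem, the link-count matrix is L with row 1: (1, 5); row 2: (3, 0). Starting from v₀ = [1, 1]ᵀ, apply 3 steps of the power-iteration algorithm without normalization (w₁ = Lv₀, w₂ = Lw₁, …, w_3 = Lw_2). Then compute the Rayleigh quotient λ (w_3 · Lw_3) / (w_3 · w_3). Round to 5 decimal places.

w1 = Lv₀ = (1·1 + 5·1; 3·1 + 0·1) = (6, 3)
w2 = Lw1 = (1·6 + 5·3; 3·6 + 0·3) = (21, 18)
w3 = Lw2 = (111, 63)
Lw3 = (426, 333)
w3·Lw3 = 111·426 + 63·333 = 68265; w3·w3 = 111·111 + 63·63 = 16290
λ ≈ 68265/16290 = 4.19061

λ ≈ 4.19061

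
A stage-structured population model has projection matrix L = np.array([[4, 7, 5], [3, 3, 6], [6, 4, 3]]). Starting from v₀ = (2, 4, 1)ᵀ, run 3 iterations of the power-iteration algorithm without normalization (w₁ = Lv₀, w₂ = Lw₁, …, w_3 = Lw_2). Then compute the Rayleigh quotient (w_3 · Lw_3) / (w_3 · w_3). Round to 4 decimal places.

w1 = Lv₀ = (41, 24, 31)
w2 = Lw1 = (487, 381, 435)
w3 = Lw2 = (6790, 5214, 5751)
Lw3 = (92413, 70518, 78849)
w3·Lw3 = 6790·92413 + 5214·70518 + 5751·78849 = 1448625721; w3·w3 = 6790·6790 + 5214·5214 + 5751·5751 = 106363897
λ ≈ 1448625721/106363897 = 13.6195

λ ≈ 13.6195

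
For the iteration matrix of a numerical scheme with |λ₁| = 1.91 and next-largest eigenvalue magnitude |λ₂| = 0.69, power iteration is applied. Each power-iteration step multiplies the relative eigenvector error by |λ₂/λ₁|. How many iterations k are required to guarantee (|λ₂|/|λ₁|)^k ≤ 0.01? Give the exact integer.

|λ₂/λ₁| = 0.69/1.91 = 0.36126
Need k ≥ ln(0.01) / ln(0.36126) = -4.6052 / -1.0182 ≈ 4.523
Smallest integer k satisfying the bound: 5

5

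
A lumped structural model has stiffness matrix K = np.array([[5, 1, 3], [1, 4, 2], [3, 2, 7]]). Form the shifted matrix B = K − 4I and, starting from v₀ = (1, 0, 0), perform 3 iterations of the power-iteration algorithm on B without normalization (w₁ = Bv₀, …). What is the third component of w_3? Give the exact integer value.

89

B = K − 4I has rows (1, 1, 3); (1, 0, 2); (3, 2, 3)
w1 = Bv₀ = (1, 1, 3)
w2 = Bw1 = (11, 7, 14)
w3 = Bw2 = (60, 39, 89)
Requested component of w3: 89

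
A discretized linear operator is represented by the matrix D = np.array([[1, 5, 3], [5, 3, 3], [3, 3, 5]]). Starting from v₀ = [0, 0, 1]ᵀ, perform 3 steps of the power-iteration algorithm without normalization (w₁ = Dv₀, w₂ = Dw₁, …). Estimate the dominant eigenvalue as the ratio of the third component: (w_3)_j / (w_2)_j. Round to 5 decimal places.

w1 = Dv₀ = (1·0 + 5·0 + 3·1; 5·0 + 3·0 + 3·1; 3·0 + 3·0 + 5·1) = (3, 3, 5)
w2 = Dw1 = (1·3 + 5·3 + 3·5; 5·3 + 3·3 + 3·5; 3·3 + 3·3 + 5·5) = (33, 39, 43)
w3 = Dw2 = (357, 411, 431)
Ratio at component: 431 / 43 = 10.02326

10.02326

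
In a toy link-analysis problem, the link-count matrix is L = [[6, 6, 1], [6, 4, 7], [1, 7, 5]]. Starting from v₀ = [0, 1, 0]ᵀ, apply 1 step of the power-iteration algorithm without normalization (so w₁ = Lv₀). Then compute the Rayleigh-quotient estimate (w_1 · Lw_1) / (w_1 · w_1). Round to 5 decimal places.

w1 = Lv₀ = (6, 4, 7)
Lw1 = (67, 101, 69)
w1·Lw1 = 6·67 + 4·101 + 7·69 = 1289; w1·w1 = 6·6 + 4·4 + 7·7 = 101
λ ≈ 1289/101 = 12.76238

12.76238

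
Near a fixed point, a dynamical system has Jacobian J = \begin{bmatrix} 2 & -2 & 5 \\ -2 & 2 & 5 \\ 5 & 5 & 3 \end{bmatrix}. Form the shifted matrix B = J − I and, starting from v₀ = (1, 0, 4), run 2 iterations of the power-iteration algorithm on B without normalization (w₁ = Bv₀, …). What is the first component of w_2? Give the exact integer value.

50

B = J − I has rows (1, -2, 5); (-2, 1, 5); (5, 5, 2)
w1 = Bv₀ = (21, 18, 13)
w2 = Bw1 = (50, 41, 221)
Requested component of w2: 50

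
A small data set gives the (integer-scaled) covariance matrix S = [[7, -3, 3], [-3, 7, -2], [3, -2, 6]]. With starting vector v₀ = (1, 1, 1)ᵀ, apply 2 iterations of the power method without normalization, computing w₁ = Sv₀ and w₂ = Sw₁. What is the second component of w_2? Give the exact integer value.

-21

w1 = Sv₀ = (7, 2, 7)
w2 = Sw1 = (64, -21, 59)
The requested component of w2 is -21.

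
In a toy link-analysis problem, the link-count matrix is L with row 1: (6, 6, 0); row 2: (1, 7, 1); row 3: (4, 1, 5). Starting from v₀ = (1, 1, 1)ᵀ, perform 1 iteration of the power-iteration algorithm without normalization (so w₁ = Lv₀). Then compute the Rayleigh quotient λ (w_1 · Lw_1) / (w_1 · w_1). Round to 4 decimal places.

λ ≈ 10.2985

w1 = Lv₀ = (12, 9, 10)
Lw1 = (126, 85, 107)
w1·Lw1 = 12·126 + 9·85 + 10·107 = 3347; w1·w1 = 12·12 + 9·9 + 10·10 = 325
λ ≈ 3347/325 = 10.2985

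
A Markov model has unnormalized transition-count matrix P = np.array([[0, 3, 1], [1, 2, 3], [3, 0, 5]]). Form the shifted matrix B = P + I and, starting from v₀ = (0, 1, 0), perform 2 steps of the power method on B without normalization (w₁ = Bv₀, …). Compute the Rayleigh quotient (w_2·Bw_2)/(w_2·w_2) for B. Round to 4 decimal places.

B = P + I has rows (1, 3, 1); (1, 3, 3); (3, 0, 6)
w1 = Bv₀ = (3, 3, 0)
w2 = Bw1 = (12, 12, 9)
Bw2 = (57, 75, 90)
w2·Bw2 = 2394; w2·w2 = 369; μ ≈ 2394/369 = 6.4878

μ ≈ 6.4878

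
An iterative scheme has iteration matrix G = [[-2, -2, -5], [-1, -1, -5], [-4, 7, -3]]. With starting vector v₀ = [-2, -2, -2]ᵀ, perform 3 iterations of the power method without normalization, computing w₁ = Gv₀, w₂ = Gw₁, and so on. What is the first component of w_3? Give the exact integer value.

62

w1 = Gv₀ = (18, 14, 0)
w2 = Gw1 = (-64, -32, 26)
w3 = Gw2 = (62, -34, -46)
The requested component of w3 is 62.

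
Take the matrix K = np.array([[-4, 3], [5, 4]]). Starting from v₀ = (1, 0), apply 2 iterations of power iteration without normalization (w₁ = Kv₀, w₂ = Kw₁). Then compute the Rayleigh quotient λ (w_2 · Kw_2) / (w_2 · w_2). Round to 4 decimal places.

w1 = Kv₀ = ((-4)·1 + 3·0; 5·1 + 4·0) = (-4, 5)
w2 = Kw1 = ((-4)·(-4) + 3·5; 5·(-4) + 4·5) = (31, 0)
Kw2 = (-124, 155)
w2·Kw2 = 31·(-124) + 0·155 = -3844; w2·w2 = 31·31 + 0·0 = 961
λ ≈ -3844/961 = -4.0000

λ ≈ -4.0000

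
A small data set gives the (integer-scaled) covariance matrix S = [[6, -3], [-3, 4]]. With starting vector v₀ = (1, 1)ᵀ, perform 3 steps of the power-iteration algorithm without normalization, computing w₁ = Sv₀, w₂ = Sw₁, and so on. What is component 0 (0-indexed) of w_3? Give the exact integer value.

105

w1 = Sv₀ = (6·1 + (-3)·1; (-3)·1 + 4·1) = (3, 1)
w2 = Sw1 = (6·3 + (-3)·1; (-3)·3 + 4·1) = (15, -5)
w3 = Sw2 = (105, -65)
The requested component of w3 is 105.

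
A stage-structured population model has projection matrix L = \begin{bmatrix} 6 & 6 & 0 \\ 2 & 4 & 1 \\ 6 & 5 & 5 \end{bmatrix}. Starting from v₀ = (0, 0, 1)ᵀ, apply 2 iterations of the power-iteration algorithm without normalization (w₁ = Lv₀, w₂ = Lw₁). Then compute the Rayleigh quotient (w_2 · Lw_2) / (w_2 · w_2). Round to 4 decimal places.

λ ≈ 8.0354

w1 = Lv₀ = (6·0 + 6·0 + 0·1; 2·0 + 4·0 + 1·1; 6·0 + 5·0 + 5·1) = (0, 1, 5)
w2 = Lw1 = (6·0 + 6·1 + 0·5; 2·0 + 4·1 + 1·5; 6·0 + 5·1 + 5·5) = (6, 9, 30)
Lw2 = (90, 78, 231)
w2·Lw2 = 6·90 + 9·78 + 30·231 = 8172; w2·w2 = 6·6 + 9·9 + 30·30 = 1017
λ ≈ 8172/1017 = 8.0354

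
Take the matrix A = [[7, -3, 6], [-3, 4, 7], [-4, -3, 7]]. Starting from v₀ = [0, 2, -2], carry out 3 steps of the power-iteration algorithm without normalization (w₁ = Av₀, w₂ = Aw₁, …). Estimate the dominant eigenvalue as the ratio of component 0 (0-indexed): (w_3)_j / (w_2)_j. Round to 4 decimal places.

6.8684

w1 = Av₀ = (7·0 + (-3)·2 + 6·(-2); (-3)·0 + 4·2 + 7·(-2); (-4)·0 + (-3)·2 + 7·(-2)) = (-18, -6, -20)
w2 = Aw1 = (7·(-18) + (-3)·(-6) + 6·(-20); (-3)·(-18) + 4·(-6) + 7·(-20); (-4)·(-18) + (-3)·(-6) + 7·(-20)) = (-228, -110, -50)
w3 = Aw2 = (-1566, -106, 892)
Ratio at component: -1566 / -228 = 6.8684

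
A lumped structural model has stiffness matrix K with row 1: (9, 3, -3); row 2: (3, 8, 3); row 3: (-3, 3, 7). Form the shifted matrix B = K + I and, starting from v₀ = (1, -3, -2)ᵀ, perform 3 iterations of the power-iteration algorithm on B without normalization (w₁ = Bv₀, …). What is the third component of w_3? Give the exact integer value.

-3871

B = K + I has rows (10, 3, -3); (3, 9, 3); (-3, 3, 8)
w1 = Bv₀ = (7, -30, -28)
w2 = Bw1 = (64, -333, -335)
w3 = Bw2 = (646, -3810, -3871)
Requested component of w3: -3871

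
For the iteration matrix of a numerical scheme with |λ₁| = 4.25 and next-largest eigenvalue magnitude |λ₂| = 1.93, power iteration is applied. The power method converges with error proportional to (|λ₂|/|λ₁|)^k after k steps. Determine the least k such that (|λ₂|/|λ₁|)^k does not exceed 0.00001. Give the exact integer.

15

|λ₂/λ₁| = 1.93/4.25 = 0.45412
Need k ≥ ln(0.00001) / ln(0.45412) = -11.5129 / -0.7894 ≈ 14.584
Smallest integer k satisfying the bound: 15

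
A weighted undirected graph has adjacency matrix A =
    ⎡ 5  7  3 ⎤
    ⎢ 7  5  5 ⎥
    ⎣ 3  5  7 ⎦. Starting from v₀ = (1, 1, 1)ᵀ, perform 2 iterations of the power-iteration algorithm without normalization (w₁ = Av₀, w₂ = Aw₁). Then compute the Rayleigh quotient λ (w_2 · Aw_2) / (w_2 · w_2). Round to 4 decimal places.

15.7185

w1 = Av₀ = (15, 17, 15)
w2 = Aw1 = (239, 265, 235)
Aw2 = (3755, 4173, 3687)
w2·Aw2 = 239·3755 + 265·4173 + 235·3687 = 2869735; w2·w2 = 239·239 + 265·265 + 235·235 = 182571
λ ≈ 2869735/182571 = 15.7185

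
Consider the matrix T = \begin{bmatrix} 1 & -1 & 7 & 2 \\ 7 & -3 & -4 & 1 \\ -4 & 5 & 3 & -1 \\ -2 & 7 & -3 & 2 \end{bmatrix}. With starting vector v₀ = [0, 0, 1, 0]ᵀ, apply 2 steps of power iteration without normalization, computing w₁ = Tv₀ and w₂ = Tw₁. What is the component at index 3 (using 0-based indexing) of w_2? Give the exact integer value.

w1 = Tv₀ = (7, -4, 3, -3)
w2 = Tw1 = (26, 46, -36, -57)
The requested component of w2 is -57.

-57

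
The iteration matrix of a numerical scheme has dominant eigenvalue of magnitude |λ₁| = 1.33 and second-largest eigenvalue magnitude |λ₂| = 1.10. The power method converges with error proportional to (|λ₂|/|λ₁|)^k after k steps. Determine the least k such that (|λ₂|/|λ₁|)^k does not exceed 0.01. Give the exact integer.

25

|λ₂/λ₁| = 1.10/1.33 = 0.82707
Need k ≥ ln(0.01) / ln(0.82707) = -4.6052 / -0.1899 ≈ 24.254
Smallest integer k satisfying the bound: 25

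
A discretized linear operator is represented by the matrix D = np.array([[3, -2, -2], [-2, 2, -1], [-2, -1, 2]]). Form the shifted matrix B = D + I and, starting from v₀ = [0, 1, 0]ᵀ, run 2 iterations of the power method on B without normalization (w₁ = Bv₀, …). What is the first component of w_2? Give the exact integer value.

-12

B = D + I has rows (4, -2, -2); (-2, 3, -1); (-2, -1, 3)
w1 = Bv₀ = (4·0 + (-2)·1 + (-2)·0; (-2)·0 + 3·1 + (-1)·0; (-2)·0 + (-1)·1 + 3·0) = (-2, 3, -1)
w2 = Bw1 = (4·(-2) + (-2)·3 + (-2)·(-1); (-2)·(-2) + 3·3 + (-1)·(-1); (-2)·(-2) + (-1)·3 + 3·(-1)) = (-12, 14, -2)
Requested component of w2: -12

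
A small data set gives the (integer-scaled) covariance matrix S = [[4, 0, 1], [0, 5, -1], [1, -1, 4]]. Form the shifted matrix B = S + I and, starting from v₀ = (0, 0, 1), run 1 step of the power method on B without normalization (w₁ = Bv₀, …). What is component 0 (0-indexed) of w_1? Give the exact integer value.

B = S + I has rows (5, 0, 1); (0, 6, -1); (1, -1, 5)
w1 = Bv₀ = (5·0 + 0·0 + 1·1; 0·0 + 6·0 + (-1)·1; 1·0 + (-1)·0 + 5·1) = (1, -1, 5)
Requested component of w1: 1

1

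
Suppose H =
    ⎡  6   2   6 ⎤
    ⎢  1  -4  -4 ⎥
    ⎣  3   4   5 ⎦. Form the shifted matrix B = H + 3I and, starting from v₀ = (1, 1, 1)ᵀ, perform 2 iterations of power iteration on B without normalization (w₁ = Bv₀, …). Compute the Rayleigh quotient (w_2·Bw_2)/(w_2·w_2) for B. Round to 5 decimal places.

μ ≈ 12.23253

B = H + 3I has rows (9, 2, 6); (1, -1, -4); (3, 4, 8)
w1 = Bv₀ = (9·1 + 2·1 + 6·1; 1·1 + (-1)·1 + (-4)·1; 3·1 + 4·1 + 8·1) = (17, -4, 15)
w2 = Bw1 = (9·17 + 2·(-4) + 6·15; 1·17 + (-1)·(-4) + (-4)·15; 3·17 + 4·(-4) + 8·15) = (235, -39, 155)
Bw2 = (2967, -346, 1789)
w2·Bw2 = 988034; w2·w2 = 80771; μ ≈ 988034/80771 = 12.23253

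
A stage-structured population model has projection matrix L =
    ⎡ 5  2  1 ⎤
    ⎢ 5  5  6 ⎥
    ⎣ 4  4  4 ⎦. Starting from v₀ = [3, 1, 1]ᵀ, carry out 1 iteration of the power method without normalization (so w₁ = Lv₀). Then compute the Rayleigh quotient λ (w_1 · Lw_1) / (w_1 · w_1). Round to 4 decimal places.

λ ≈ 12.0543

w1 = Lv₀ = (5·3 + 2·1 + 1·1; 5·3 + 5·1 + 6·1; 4·3 + 4·1 + 4·1) = (18, 26, 20)
Lw1 = (162, 340, 256)
w1·Lw1 = 18·162 + 26·340 + 20·256 = 16876; w1·w1 = 18·18 + 26·26 + 20·20 = 1400
λ ≈ 16876/1400 = 12.0543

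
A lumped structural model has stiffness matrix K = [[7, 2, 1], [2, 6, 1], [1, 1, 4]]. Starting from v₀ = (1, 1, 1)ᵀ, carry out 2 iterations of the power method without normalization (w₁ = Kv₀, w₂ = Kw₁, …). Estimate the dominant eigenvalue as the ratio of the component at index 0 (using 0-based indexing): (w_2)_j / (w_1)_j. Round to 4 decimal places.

w1 = Kv₀ = (10, 9, 6)
w2 = Kw1 = (94, 80, 43)
Ratio at component: 94 / 10 = 9.4000

λ ≈ 9.4000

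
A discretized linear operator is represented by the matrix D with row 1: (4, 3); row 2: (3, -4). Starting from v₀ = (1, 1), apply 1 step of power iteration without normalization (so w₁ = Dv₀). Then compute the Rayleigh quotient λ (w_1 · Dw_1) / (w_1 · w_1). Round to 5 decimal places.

w1 = Dv₀ = (4·1 + 3·1; 3·1 + (-4)·1) = (7, -1)
Dw1 = (25, 25)
w1·Dw1 = 7·25 + (-1)·25 = 150; w1·w1 = 7·7 + (-1)·(-1) = 50
λ ≈ 150/50 = 3.00000

3.00000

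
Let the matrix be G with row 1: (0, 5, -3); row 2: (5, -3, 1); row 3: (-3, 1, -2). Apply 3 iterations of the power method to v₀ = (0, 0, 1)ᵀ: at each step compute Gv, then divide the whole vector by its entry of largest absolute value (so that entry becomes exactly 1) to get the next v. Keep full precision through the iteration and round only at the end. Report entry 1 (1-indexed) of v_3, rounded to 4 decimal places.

Gv0 = (-3.00000, 1.00000, -2.00000); divide by -3.00000 → v1 = (1.00000, -0.33333, 0.66667)
Gv1 = (-3.66667, 6.66667, -4.66667); divide by 6.66667 → v2 = (-0.55000, 1.00000, -0.70000)
Gv2 = (7.10000, -6.45000, 4.05000); divide by 7.10000 → v3 = (1.00000, -0.90845, 0.57042)
Requested entry of v3: -142/-142 = 1.0000

1.0000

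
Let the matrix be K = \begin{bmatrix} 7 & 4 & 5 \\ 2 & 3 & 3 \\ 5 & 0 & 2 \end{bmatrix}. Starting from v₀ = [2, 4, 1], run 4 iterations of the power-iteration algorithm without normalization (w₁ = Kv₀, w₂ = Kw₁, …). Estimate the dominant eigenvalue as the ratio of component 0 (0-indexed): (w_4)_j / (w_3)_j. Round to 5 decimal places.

11.38271

w1 = Kv₀ = (7·2 + 4·4 + 5·1; 2·2 + 3·4 + 3·1; 5·2 + 0·4 + 2·1) = (35, 19, 12)
w2 = Kw1 = (7·35 + 4·19 + 5·12; 2·35 + 3·19 + 3·12; 5·35 + 0·19 + 2·12) = (381, 163, 199)
w3 = Kw2 = (4314, 1848, 2303)
w4 = Kw3 = (49105, 21081, 26176)
Ratio at component: 49105 / 4314 = 11.38271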